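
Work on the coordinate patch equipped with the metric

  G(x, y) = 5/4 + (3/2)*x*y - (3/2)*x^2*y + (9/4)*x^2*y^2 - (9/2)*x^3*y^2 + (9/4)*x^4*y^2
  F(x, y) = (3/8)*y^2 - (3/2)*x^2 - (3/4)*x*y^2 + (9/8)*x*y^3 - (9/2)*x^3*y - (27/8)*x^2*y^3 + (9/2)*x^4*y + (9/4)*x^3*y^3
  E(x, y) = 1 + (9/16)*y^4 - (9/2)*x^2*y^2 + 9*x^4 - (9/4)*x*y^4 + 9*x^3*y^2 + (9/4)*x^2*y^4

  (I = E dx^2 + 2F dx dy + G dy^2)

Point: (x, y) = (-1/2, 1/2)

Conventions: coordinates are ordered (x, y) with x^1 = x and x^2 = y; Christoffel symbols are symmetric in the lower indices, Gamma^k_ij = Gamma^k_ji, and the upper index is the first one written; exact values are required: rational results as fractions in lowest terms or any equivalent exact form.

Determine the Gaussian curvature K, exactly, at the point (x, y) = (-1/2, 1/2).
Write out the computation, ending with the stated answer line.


E = 73/64, F = 3/128, G = 257/256, EG - F^2 = 293/256 at the point
E_x = -63/32, E_y = -9/8, F_x = -93/128, F_y = 21/64, G_x = -3/16, G_y = 9/64
E_yy = 9/4, F_xy = -111/64, G_xx = 75/16
Brioschi: K = (det M1 - det M2) / (EG - F^2)^2 with the standard first/second-derivative matrices M1, M2.
M1 = [[-E_yy/2 + F_xy - G_xx/2, E_x/2, F_x - E_y/2], [F_y - G_x/2, E, F], [G_y/2, F, G]] = [[-333/64, -63/64, -21/128], [27/64, 73/64, 3/128], [9/128, 3/128, 257/256]]; det M1 = -5661/1024
M2 = [[0, E_y/2, G_x/2], [E_y/2, E, F], [G_x/2, F, G]] = [[0, -9/16, -3/32], [-9/16, 73/64, 3/128], [-3/32, 3/128, 257/256]]; det M2 = -333/1024
det M1 - det M2 = -333/64; K = -333/64 / (293/256)^2 = -340992/85849

Answer: K = -340992/85849


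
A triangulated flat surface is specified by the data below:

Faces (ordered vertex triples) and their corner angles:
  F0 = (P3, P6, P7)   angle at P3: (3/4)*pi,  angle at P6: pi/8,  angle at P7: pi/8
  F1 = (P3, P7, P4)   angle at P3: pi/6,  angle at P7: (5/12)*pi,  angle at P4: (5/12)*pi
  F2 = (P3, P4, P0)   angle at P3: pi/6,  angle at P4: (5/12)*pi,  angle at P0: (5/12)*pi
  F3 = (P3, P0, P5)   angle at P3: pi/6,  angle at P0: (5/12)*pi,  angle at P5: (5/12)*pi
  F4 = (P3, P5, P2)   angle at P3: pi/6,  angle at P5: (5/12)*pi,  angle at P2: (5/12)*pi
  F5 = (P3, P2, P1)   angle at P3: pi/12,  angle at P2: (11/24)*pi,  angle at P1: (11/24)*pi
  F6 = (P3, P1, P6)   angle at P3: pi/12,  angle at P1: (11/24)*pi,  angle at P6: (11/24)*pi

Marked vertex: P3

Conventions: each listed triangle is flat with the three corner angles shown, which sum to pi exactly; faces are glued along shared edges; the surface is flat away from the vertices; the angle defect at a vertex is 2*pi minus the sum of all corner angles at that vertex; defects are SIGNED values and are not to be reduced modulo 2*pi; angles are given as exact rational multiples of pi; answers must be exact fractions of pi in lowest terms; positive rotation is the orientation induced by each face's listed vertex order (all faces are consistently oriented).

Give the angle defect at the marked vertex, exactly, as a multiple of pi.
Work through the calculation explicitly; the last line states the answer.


Sum of corner angles at P3: (19/12)*pi
defect = 2*pi - (19/12)*pi

Answer: defect(P3) = (5/12)*pi


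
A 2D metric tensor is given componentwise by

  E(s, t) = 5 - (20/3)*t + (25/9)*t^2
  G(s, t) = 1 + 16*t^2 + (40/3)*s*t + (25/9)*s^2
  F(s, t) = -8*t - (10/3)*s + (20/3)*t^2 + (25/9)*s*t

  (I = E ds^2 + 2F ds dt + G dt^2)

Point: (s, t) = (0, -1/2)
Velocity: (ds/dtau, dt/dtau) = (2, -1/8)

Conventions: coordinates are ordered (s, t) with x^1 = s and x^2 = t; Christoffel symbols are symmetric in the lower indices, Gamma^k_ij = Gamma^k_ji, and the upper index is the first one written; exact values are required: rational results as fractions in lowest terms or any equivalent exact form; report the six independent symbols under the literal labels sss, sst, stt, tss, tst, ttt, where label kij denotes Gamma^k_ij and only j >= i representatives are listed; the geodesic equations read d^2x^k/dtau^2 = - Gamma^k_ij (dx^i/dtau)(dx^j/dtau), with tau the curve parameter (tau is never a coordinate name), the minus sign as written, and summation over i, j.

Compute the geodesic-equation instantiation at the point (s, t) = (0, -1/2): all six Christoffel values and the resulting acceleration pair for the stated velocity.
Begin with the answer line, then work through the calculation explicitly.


Answer: Gamma_sss = 0, Gamma_sst = -170/469, Gamma_stt = -408/469, Gamma_tss = 0, Gamma_tst = -120/469, Gamma_ttt = -288/469; accelerations (d^2s/dtau^2, d^2t/dtau^2) = (-629/3752, -111/938)

E = 325/36, F = 17/3, G = 5 at the point
E_s = 0, E_t = -85/9, F_s = -85/18, F_t = -44/3, G_s = -20/3, G_t = -16
EG - F^2 = 469/36;  g^inv = (36/469) * [[5, -17/3], [-17/3, 325/36]]
first-kind symbols [ij,l] = (1/2)(d_i g_jl + d_j g_il - d_l g_ij): [ss,s] = E_s/2 = 0, [ss,t] = F_s - E_t/2 = 0, [st,s] = E_t/2 = -85/18, [st,t] = G_s/2 = -10/3, [tt,s] = F_t - G_s/2 = -34/3, [tt,t] = G_t/2 = -8
Gamma^s_ij = (G*[ij,s] - F*[ij,t])/(EG - F^2), Gamma^t_ij = (E*[ij,t] - F*[ij,s])/(EG - F^2)
Gamma_sss = 0, Gamma_sst = -170/469, Gamma_stt = -408/469, Gamma_tss = 0, Gamma_tst = -120/469, Gamma_ttt = -288/469
d^2s/dtau^2 = -(Gamma_sss*(2)^2 + 2*Gamma_sst*(2)*(-1/8) + Gamma_stt*(-1/8)^2) = -629/3752
d^2t/dtau^2 = -(Gamma_tss*(2)^2 + 2*Gamma_tst*(2)*(-1/8) + Gamma_ttt*(-1/8)^2) = -111/938


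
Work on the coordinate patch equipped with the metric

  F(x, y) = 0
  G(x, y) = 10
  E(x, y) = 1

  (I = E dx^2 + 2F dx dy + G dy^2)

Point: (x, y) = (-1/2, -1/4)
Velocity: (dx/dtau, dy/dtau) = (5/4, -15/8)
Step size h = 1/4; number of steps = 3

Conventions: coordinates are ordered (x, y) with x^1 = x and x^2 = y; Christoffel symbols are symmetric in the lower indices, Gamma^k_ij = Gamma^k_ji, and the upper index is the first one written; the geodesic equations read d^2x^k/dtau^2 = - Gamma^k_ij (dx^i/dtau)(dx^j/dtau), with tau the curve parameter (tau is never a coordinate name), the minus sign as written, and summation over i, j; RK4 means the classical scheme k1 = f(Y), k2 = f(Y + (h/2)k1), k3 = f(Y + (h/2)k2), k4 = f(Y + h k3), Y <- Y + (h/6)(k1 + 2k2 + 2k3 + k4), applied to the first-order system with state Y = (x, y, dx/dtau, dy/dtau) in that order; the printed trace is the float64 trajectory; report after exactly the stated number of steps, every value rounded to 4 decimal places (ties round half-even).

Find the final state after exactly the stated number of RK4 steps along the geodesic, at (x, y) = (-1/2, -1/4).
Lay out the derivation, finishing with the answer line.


f(Y) = (dx/dtau, dy/dtau, -Gamma^x_ij Y'^i Y'^j, -Gamma^y_ij Y'^i Y'^j) with the Gammas evaluated at the stage position; h = 0.250000; intermediate values shown to 6 dp
step 0: x = -0.5000, y = -0.2500, dx/dtau = 1.2500, dy/dtau = -1.8750
step 1:
  k1: at (x, y) = (-0.500000, -0.250000), (dx/dtau, dy/dtau) = (1.250000, -1.875000); Gamma_xxx = 0.000000, Gamma_xxy = 0.000000, Gamma_xyy = 0.000000, Gamma_yxx = 0.000000, Gamma_yxy = 0.000000, Gamma_yyy = 0.000000; k1 = (1.250000, -1.875000, 0.000000, 0.000000)
  k2: at (x, y) = (-0.343750, -0.484375), (dx/dtau, dy/dtau) = (1.250000, -1.875000); Gamma_xxx = 0.000000, Gamma_xxy = 0.000000, Gamma_xyy = 0.000000, Gamma_yxx = 0.000000, Gamma_yxy = 0.000000, Gamma_yyy = 0.000000; k2 = (1.250000, -1.875000, 0.000000, 0.000000)
  k3: at (x, y) = (-0.343750, -0.484375), (dx/dtau, dy/dtau) = (1.250000, -1.875000); Gamma_xxx = 0.000000, Gamma_xxy = 0.000000, Gamma_xyy = 0.000000, Gamma_yxx = 0.000000, Gamma_yxy = 0.000000, Gamma_yyy = 0.000000; k3 = (1.250000, -1.875000, 0.000000, 0.000000)
  k4: at (x, y) = (-0.187500, -0.718750), (dx/dtau, dy/dtau) = (1.250000, -1.875000); Gamma_xxx = 0.000000, Gamma_xxy = 0.000000, Gamma_xyy = 0.000000, Gamma_yxx = 0.000000, Gamma_yxy = 0.000000, Gamma_yyy = 0.000000; k4 = (1.250000, -1.875000, 0.000000, 0.000000)
  Y <- Y + (h/6)(k1 + 2k2 + 2k3 + k4): x = -0.1875, y = -0.7188, dx/dtau = 1.2500, dy/dtau = -1.8750
step 2:
  k1: at (x, y) = (-0.187500, -0.718750), (dx/dtau, dy/dtau) = (1.250000, -1.875000); Gamma_xxx = 0.000000, Gamma_xxy = 0.000000, Gamma_xyy = 0.000000, Gamma_yxx = 0.000000, Gamma_yxy = 0.000000, Gamma_yyy = 0.000000; k1 = (1.250000, -1.875000, 0.000000, 0.000000)
  k2: at (x, y) = (-0.031250, -0.953125), (dx/dtau, dy/dtau) = (1.250000, -1.875000); Gamma_xxx = 0.000000, Gamma_xxy = 0.000000, Gamma_xyy = 0.000000, Gamma_yxx = 0.000000, Gamma_yxy = 0.000000, Gamma_yyy = 0.000000; k2 = (1.250000, -1.875000, 0.000000, 0.000000)
  k3: at (x, y) = (-0.031250, -0.953125), (dx/dtau, dy/dtau) = (1.250000, -1.875000); Gamma_xxx = 0.000000, Gamma_xxy = 0.000000, Gamma_xyy = 0.000000, Gamma_yxx = 0.000000, Gamma_yxy = 0.000000, Gamma_yyy = 0.000000; k3 = (1.250000, -1.875000, 0.000000, 0.000000)
  k4: at (x, y) = (0.125000, -1.187500), (dx/dtau, dy/dtau) = (1.250000, -1.875000); Gamma_xxx = 0.000000, Gamma_xxy = 0.000000, Gamma_xyy = 0.000000, Gamma_yxx = 0.000000, Gamma_yxy = 0.000000, Gamma_yyy = 0.000000; k4 = (1.250000, -1.875000, 0.000000, 0.000000)
  Y <- Y + (h/6)(k1 + 2k2 + 2k3 + k4): x = 0.1250, y = -1.1875, dx/dtau = 1.2500, dy/dtau = -1.8750
step 3:
  k1: at (x, y) = (0.125000, -1.187500), (dx/dtau, dy/dtau) = (1.250000, -1.875000); Gamma_xxx = 0.000000, Gamma_xxy = 0.000000, Gamma_xyy = 0.000000, Gamma_yxx = 0.000000, Gamma_yxy = 0.000000, Gamma_yyy = 0.000000; k1 = (1.250000, -1.875000, 0.000000, 0.000000)
  k2: at (x, y) = (0.281250, -1.421875), (dx/dtau, dy/dtau) = (1.250000, -1.875000); Gamma_xxx = 0.000000, Gamma_xxy = 0.000000, Gamma_xyy = 0.000000, Gamma_yxx = 0.000000, Gamma_yxy = 0.000000, Gamma_yyy = 0.000000; k2 = (1.250000, -1.875000, 0.000000, 0.000000)
  k3: at (x, y) = (0.281250, -1.421875), (dx/dtau, dy/dtau) = (1.250000, -1.875000); Gamma_xxx = 0.000000, Gamma_xxy = 0.000000, Gamma_xyy = 0.000000, Gamma_yxx = 0.000000, Gamma_yxy = 0.000000, Gamma_yyy = 0.000000; k3 = (1.250000, -1.875000, 0.000000, 0.000000)
  k4: at (x, y) = (0.437500, -1.656250), (dx/dtau, dy/dtau) = (1.250000, -1.875000); Gamma_xxx = 0.000000, Gamma_xxy = 0.000000, Gamma_xyy = 0.000000, Gamma_yxx = 0.000000, Gamma_yxy = 0.000000, Gamma_yyy = 0.000000; k4 = (1.250000, -1.875000, 0.000000, 0.000000)
  Y <- Y + (h/6)(k1 + 2k2 + 2k3 + k4): x = 0.4375, y = -1.6562, dx/dtau = 1.2500, dy/dtau = -1.8750

Answer: x = 0.4375, y = -1.6562, dx/dtau = 1.2500, dy/dtau = -1.8750


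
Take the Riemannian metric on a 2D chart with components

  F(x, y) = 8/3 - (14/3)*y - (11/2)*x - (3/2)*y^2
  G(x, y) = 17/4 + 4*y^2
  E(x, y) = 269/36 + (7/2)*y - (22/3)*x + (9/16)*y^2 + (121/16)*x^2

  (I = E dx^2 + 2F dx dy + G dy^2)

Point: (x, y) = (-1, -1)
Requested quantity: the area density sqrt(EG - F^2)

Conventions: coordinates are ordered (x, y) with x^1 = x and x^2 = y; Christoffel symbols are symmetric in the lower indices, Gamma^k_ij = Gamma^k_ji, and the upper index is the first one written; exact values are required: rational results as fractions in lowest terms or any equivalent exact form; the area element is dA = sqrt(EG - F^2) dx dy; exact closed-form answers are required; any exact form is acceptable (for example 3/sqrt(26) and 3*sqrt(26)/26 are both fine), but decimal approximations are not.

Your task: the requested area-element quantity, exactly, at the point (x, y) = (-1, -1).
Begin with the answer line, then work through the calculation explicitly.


Answer: sqrt(EG - F^2) = 5*sqrt(734)/24

E = 1399/72, F = 34/3, G = 33/4; EG - F^2 = 9175/288


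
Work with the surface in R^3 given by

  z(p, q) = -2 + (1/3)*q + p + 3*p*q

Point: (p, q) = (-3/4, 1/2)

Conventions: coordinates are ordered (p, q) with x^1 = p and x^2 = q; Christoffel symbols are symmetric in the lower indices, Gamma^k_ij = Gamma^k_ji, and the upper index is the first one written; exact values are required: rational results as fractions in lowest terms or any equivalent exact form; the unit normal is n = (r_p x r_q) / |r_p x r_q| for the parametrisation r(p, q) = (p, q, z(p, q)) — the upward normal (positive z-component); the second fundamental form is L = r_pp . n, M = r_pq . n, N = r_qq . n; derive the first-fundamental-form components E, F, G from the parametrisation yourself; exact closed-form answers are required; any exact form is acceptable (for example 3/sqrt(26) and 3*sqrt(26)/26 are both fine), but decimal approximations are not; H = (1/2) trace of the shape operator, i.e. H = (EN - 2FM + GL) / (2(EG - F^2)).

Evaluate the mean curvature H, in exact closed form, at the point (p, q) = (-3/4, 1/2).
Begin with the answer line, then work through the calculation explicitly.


Answer: H = 24840*sqrt(13)/224939

z_p = 5/2, z_q = -23/12, z_pp = 0, z_pq = 3, z_qq = 0
E = 29/4, F = -115/24, G = 673/144; answer radicand W^2 = 1573/144
unnormalised second-form numerators: l = 0, m = 3, n = 0; L = l/sqrt(1573/144), and similarly M = m/sqrt(W^2), N = n/sqrt(W^2)
H = (E*n - 2*F*m + G*l) / (2*(EG - F^2)*sqrt(W^2)); E*n - 2*F*m + G*l = 115/4, EG - F^2 = 1573/144, so H = (2070/1573)/sqrt(1573/144)


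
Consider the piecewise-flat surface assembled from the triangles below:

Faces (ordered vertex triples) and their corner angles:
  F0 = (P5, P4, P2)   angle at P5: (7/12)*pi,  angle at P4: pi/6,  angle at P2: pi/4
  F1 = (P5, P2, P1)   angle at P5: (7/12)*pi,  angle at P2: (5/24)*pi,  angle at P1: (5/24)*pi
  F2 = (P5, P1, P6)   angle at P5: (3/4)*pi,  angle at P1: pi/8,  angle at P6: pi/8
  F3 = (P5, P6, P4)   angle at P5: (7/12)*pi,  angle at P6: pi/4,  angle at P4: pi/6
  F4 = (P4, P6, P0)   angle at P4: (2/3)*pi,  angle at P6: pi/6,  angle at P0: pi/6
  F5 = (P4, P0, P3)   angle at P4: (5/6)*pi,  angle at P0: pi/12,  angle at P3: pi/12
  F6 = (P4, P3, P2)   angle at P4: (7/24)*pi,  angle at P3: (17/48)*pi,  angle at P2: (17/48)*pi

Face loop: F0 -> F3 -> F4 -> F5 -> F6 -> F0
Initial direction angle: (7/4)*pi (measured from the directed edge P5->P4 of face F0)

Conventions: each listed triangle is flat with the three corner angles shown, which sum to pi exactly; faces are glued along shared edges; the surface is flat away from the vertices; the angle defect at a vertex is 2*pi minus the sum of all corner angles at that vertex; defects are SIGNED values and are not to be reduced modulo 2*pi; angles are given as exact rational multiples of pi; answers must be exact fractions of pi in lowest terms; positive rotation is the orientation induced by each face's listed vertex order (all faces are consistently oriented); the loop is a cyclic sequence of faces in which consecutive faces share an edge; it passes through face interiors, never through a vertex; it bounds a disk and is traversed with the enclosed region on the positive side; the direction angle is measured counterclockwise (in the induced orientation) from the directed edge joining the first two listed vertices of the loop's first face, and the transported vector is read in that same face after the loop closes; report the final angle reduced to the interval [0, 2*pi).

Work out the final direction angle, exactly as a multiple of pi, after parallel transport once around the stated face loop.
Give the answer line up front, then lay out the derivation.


Answer: final direction angle = (13/8)*pi

enclosed vertex P4: corner angles sum to (17/8)*pi, defect = 2*pi - (17/8)*pi = -pi/8
final direction = starting direction + enclosed defect total, reduced mod 2*pi (induced orientation)
final angle = (7/4)*pi - pi/8 = (13/8)*pi (mod 2*pi)


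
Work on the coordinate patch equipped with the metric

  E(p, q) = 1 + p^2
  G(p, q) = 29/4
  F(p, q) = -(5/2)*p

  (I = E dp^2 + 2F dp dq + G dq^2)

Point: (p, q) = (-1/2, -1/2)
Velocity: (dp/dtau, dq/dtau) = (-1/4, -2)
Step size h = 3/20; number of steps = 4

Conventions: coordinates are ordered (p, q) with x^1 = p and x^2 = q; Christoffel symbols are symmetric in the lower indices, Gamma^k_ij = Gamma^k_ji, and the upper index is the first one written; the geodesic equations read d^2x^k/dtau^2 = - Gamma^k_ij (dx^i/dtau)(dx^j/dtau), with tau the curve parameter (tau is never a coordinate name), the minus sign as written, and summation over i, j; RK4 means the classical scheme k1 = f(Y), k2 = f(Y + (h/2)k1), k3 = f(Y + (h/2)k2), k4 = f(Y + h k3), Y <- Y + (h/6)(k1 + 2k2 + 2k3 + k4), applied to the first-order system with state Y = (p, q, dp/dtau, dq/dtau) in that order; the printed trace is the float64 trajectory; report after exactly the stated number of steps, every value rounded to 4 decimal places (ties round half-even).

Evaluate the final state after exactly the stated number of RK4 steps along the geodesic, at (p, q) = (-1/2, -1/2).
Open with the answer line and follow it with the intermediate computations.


Answer: p = -0.6492, q = -1.6963, dp/dtau = -0.2472, dq/dtau = -1.9878

f(Y) = (dp/dtau, dq/dtau, -Gamma^p_ij Y'^i Y'^j, -Gamma^q_ij Y'^i Y'^j) with the Gammas evaluated at the stage position; h = 0.150000; intermediate values shown to 6 dp
step 0: p = -0.5000, q = -0.5000, dp/dtau = -0.2500, dq/dtau = -2.0000
step 1:
  k1: at (p, q) = (-0.500000, -0.500000), (dp/dtau, dq/dtau) = (-0.250000, -2.000000); Gamma_ppp = -0.066667, Gamma_ppq = 0.000000, Gamma_pqq = 0.000000, Gamma_qpp = -0.333333, Gamma_qpq = 0.000000, Gamma_qqq = 0.000000; k1 = (-0.250000, -2.000000, 0.004167, 0.020833)
  k2: at (p, q) = (-0.518750, -0.650000), (dp/dtau, dq/dtau) = (-0.249688, -1.998438); Gamma_ppp = -0.068991, Gamma_ppq = 0.000000, Gamma_pqq = 0.000000, Gamma_qpp = -0.332487, Gamma_qpq = 0.000000, Gamma_qqq = 0.000000; k2 = (-0.249688, -1.998438, 0.004301, 0.020728)
  k3: at (p, q) = (-0.518727, -0.649883), (dp/dtau, dq/dtau) = (-0.249677, -1.998445); Gamma_ppp = -0.068988, Gamma_ppq = 0.000000, Gamma_pqq = 0.000000, Gamma_qpp = -0.332488, Gamma_qpq = 0.000000, Gamma_qqq = 0.000000; k3 = (-0.249677, -1.998445, 0.004301, 0.020727)
  k4: at (p, q) = (-0.537452, -0.799767), (dp/dtau, dq/dtau) = (-0.249355, -1.996891); Gamma_ppp = -0.071291, Gamma_ppq = 0.000000, Gamma_pqq = 0.000000, Gamma_qpp = -0.331615, Gamma_qpq = 0.000000, Gamma_qqq = 0.000000; k4 = (-0.249355, -1.996891, 0.004433, 0.020619)
  Y <- Y + (h/6)(k1 + 2k2 + 2k3 + k4): p = -0.5375, q = -0.7998, dp/dtau = -0.2494, dq/dtau = -1.9969
step 2:
  k1: at (p, q) = (-0.537452, -0.799766), (dp/dtau, dq/dtau) = (-0.249355, -1.996891); Gamma_ppp = -0.071291, Gamma_ppq = 0.000000, Gamma_pqq = 0.000000, Gamma_qpp = -0.331615, Gamma_qpq = 0.000000, Gamma_qqq = 0.000000; k1 = (-0.249355, -1.996891, 0.004433, 0.020619)
  k2: at (p, q) = (-0.556154, -0.949533), (dp/dtau, dq/dtau) = (-0.249022, -1.995344); Gamma_ppp = -0.073572, Gamma_ppq = 0.000000, Gamma_pqq = 0.000000, Gamma_qpp = -0.330718, Gamma_qpq = 0.000000, Gamma_qqq = 0.000000; k2 = (-0.249022, -1.995344, 0.004562, 0.020509)
  k3: at (p, q) = (-0.556129, -0.949417), (dp/dtau, dq/dtau) = (-0.249013, -1.995353); Gamma_ppp = -0.073569, Gamma_ppq = 0.000000, Gamma_pqq = 0.000000, Gamma_qpp = -0.330719, Gamma_qpq = 0.000000, Gamma_qqq = 0.000000; k3 = (-0.249013, -1.995353, 0.004562, 0.020507)
  k4: at (p, q) = (-0.574804, -1.099069), (dp/dtau, dq/dtau) = (-0.248671, -1.993815); Gamma_ppp = -0.075828, Gamma_ppq = 0.000000, Gamma_pqq = 0.000000, Gamma_qpp = -0.329798, Gamma_qpq = 0.000000, Gamma_qqq = 0.000000; k4 = (-0.248671, -1.993815, 0.004689, 0.020394)
  Y <- Y + (h/6)(k1 + 2k2 + 2k3 + k4): p = -0.5748, q = -1.0991, dp/dtau = -0.2487, dq/dtau = -1.9938
step 3:
  k1: at (p, q) = (-0.574805, -1.099069), (dp/dtau, dq/dtau) = (-0.248671, -1.993815); Gamma_ppp = -0.075828, Gamma_ppq = 0.000000, Gamma_pqq = 0.000000, Gamma_qpp = -0.329798, Gamma_qpq = 0.000000, Gamma_qqq = 0.000000; k1 = (-0.248671, -1.993815, 0.004689, 0.020394)
  k2: at (p, q) = (-0.593455, -1.248605), (dp/dtau, dq/dtau) = (-0.248319, -1.992285); Gamma_ppp = -0.078064, Gamma_ppq = 0.000000, Gamma_pqq = 0.000000, Gamma_qpp = -0.328853, Gamma_qpq = 0.000000, Gamma_qqq = 0.000000; k2 = (-0.248319, -1.992285, 0.004814, 0.020278)
  k3: at (p, q) = (-0.593428, -1.248490), (dp/dtau, dq/dtau) = (-0.248310, -1.992294); Gamma_ppp = -0.078061, Gamma_ppq = 0.000000, Gamma_pqq = 0.000000, Gamma_qpp = -0.328854, Gamma_qpq = 0.000000, Gamma_qqq = 0.000000; k3 = (-0.248310, -1.992294, 0.004813, 0.020276)
  k4: at (p, q) = (-0.612051, -1.397913), (dp/dtau, dq/dtau) = (-0.247949, -1.990773); Gamma_ppp = -0.080273, Gamma_ppq = 0.000000, Gamma_pqq = 0.000000, Gamma_qpp = -0.327886, Gamma_qpq = 0.000000, Gamma_qqq = 0.000000; k4 = (-0.247949, -1.990773, 0.004935, 0.020158)
  Y <- Y + (h/6)(k1 + 2k2 + 2k3 + k4): p = -0.6121, q = -1.3979, dp/dtau = -0.2479, dq/dtau = -1.9908
step 4:
  k1: at (p, q) = (-0.612051, -1.397913), (dp/dtau, dq/dtau) = (-0.247949, -1.990773); Gamma_ppp = -0.080273, Gamma_ppq = 0.000000, Gamma_pqq = 0.000000, Gamma_qpp = -0.327886, Gamma_qpq = 0.000000, Gamma_qqq = 0.000000; k1 = (-0.247949, -1.990773, 0.004935, 0.020158)
  k2: at (p, q) = (-0.630648, -1.547221), (dp/dtau, dq/dtau) = (-0.247579, -1.989261); Gamma_ppp = -0.082462, Gamma_ppq = 0.000000, Gamma_pqq = 0.000000, Gamma_qpp = -0.326895, Gamma_qpq = 0.000000, Gamma_qqq = 0.000000; k2 = (-0.247579, -1.989261, 0.005055, 0.020037)
  k3: at (p, q) = (-0.630620, -1.547107), (dp/dtau, dq/dtau) = (-0.247570, -1.989271); Gamma_ppp = -0.082459, Gamma_ppq = 0.000000, Gamma_pqq = 0.000000, Gamma_qpp = -0.326896, Gamma_qpq = 0.000000, Gamma_qqq = 0.000000; k3 = (-0.247570, -1.989271, 0.005054, 0.020036)
  k4: at (p, q) = (-0.649187, -1.696303), (dp/dtau, dq/dtau) = (-0.247191, -1.987768); Gamma_ppp = -0.084624, Gamma_ppq = 0.000000, Gamma_pqq = 0.000000, Gamma_qpp = -0.325884, Gamma_qpq = 0.000000, Gamma_qqq = 0.000000; k4 = (-0.247191, -1.987768, 0.005171, 0.019913)
  Y <- Y + (h/6)(k1 + 2k2 + 2k3 + k4): p = -0.6492, q = -1.6963, dp/dtau = -0.2472, dq/dtau = -1.9878


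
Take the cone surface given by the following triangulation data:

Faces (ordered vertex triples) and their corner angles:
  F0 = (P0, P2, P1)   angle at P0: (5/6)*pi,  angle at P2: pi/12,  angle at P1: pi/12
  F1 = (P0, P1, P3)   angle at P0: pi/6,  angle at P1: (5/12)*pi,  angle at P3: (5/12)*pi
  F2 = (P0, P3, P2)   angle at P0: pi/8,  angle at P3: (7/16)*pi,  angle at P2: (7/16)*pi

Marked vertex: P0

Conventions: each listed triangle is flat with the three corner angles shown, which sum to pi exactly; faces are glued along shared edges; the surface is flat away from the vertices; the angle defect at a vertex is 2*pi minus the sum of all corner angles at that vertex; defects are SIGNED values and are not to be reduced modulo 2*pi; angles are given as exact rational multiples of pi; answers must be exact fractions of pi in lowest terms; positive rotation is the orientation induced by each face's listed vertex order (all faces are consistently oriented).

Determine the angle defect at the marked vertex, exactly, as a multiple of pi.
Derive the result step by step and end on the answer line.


Sum of corner angles at P0: (9/8)*pi
defect = 2*pi - (9/8)*pi

Answer: defect(P0) = (7/8)*pi


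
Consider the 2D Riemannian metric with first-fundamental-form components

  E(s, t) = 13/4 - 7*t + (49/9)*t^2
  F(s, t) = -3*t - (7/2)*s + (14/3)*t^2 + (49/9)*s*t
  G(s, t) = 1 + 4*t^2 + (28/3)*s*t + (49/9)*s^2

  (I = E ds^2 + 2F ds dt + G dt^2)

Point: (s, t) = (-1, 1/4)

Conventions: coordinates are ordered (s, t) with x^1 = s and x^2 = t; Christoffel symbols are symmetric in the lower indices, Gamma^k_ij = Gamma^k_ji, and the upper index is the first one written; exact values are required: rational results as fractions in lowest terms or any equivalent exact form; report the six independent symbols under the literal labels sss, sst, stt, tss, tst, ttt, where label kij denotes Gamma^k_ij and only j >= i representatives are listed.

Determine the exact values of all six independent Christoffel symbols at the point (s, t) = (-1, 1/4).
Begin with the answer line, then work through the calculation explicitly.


Answer: Gamma_sss = 0, Gamma_sst = -44/107, Gamma_stt = -264/749, Gamma_tss = 0, Gamma_tst = -88/107, Gamma_ttt = -528/749

E = 265/144, F = 121/72, G = 157/36 at the point
E_s = 0, E_t = -77/18, F_s = -77/36, F_t = -55/9, G_s = -77/9, G_t = -22/3
EG - F^2 = 749/144;  g^inv = (144/749) * [[157/36, -121/72], [-121/72, 265/144]]
first-kind symbols [ij,l] = (1/2)(d_i g_jl + d_j g_il - d_l g_ij): [ss,s] = E_s/2 = 0, [ss,t] = F_s - E_t/2 = 0, [st,s] = E_t/2 = -77/36, [st,t] = G_s/2 = -77/18, [tt,s] = F_t - G_s/2 = -11/6, [tt,t] = G_t/2 = -11/3
Gamma^s_ij = (G*[ij,s] - F*[ij,t])/(EG - F^2), Gamma^t_ij = (E*[ij,t] - F*[ij,s])/(EG - F^2)


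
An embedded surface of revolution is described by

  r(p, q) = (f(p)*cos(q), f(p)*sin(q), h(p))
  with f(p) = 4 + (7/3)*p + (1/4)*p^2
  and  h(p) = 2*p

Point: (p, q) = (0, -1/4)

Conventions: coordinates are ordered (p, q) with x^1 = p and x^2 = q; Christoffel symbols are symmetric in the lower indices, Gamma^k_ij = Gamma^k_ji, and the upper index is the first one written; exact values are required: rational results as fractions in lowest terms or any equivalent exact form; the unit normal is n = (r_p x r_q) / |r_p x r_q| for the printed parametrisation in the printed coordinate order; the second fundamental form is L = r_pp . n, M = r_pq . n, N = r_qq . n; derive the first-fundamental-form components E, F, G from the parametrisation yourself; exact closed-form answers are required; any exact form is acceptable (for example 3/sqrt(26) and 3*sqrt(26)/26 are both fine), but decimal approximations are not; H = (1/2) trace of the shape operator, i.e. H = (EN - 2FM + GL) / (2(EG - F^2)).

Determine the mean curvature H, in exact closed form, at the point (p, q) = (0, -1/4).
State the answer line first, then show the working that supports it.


Answer: H = 201*sqrt(85)/28900

f = 4, f' = 7/3, f'' = 1/2, h' = 2, h'' = 0
E = 85/9, F = 0, G = 16; answer radicand W^2 = 85/9
unnormalised second-form numerators: l = -1, m = 0, n = 8; L = l/sqrt(85/9), and similarly M = m/sqrt(W^2), N = n/sqrt(W^2)
H = (E*n - 2*F*m + G*l) / (2*(EG - F^2)*sqrt(W^2)); E*n - 2*F*m + G*l = 536/9, EG - F^2 = 1360/9, so H = (67/340)/sqrt(85/9)


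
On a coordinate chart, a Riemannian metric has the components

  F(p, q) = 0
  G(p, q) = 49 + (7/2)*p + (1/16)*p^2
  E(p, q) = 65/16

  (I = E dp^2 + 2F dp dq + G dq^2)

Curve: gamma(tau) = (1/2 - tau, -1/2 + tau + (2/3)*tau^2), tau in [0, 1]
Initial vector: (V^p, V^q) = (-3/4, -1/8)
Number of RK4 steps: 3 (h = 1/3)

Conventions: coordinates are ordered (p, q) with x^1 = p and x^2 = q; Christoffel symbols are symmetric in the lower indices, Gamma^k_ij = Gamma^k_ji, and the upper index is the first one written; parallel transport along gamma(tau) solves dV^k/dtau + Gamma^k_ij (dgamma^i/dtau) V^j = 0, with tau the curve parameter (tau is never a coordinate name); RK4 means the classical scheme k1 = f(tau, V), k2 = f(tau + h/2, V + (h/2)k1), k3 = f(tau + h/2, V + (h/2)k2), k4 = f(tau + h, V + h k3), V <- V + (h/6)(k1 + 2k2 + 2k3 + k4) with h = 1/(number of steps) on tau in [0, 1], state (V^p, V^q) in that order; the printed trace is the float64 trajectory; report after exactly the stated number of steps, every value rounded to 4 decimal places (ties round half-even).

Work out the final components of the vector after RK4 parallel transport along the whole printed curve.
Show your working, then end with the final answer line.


gamma'(tau) = (-1, 1 + (4/3)*tau); f(tau, V)^k = -Gamma^k_ij(gamma(tau)) gamma'^i(tau) V^j; h = 1/3; intermediate values shown to 6 dp
curve data and Christoffel symbols at the stage parameters:
  tau = 0.000000: gamma = (0.500000, -0.500000), gamma' = (-1.000000, 1.000000); Gamma_ppp = 0.000000, Gamma_ppq = 0.000000, Gamma_pqq = -0.438462, Gamma_qpp = 0.000000, Gamma_qpq = 0.035088, Gamma_qqq = 0.000000
  tau = 0.166667: gamma = (0.333333, -0.314815), gamma' = (-1.000000, 1.222222); Gamma_ppp = 0.000000, Gamma_ppq = 0.000000, Gamma_pqq = -0.435897, Gamma_qpp = 0.000000, Gamma_qpq = 0.035294, Gamma_qqq = 0.000000
  tau = 0.333333: gamma = (0.166667, -0.092593), gamma' = (-1.000000, 1.444444); Gamma_ppp = 0.000000, Gamma_ppq = 0.000000, Gamma_pqq = -0.433333, Gamma_qpp = 0.000000, Gamma_qpq = 0.035503, Gamma_qqq = 0.000000
  tau = 0.500000: gamma = (0.000000, 0.166667), gamma' = (-1.000000, 1.666667); Gamma_ppp = 0.000000, Gamma_ppq = 0.000000, Gamma_pqq = -0.430769, Gamma_qpp = 0.000000, Gamma_qpq = 0.035714, Gamma_qqq = 0.000000
  tau = 0.666667: gamma = (-0.166667, 0.462963), gamma' = (-1.000000, 1.888889); Gamma_ppp = 0.000000, Gamma_ppq = 0.000000, Gamma_pqq = -0.428205, Gamma_qpp = 0.000000, Gamma_qpq = 0.035928, Gamma_qqq = 0.000000
  tau = 0.833333: gamma = (-0.333333, 0.796296), gamma' = (-1.000000, 2.111111); Gamma_ppp = 0.000000, Gamma_ppq = 0.000000, Gamma_pqq = -0.425641, Gamma_qpp = 0.000000, Gamma_qpq = 0.036145, Gamma_qqq = 0.000000
  tau = 1.000000: gamma = (-0.500000, 1.166667), gamma' = (-1.000000, 2.333333); Gamma_ppp = 0.000000, Gamma_ppq = 0.000000, Gamma_pqq = -0.423077, Gamma_qpp = 0.000000, Gamma_qpq = 0.036364, Gamma_qqq = 0.000000
step 0: V^p = -0.7500, V^q = -0.1250
step 1: k1 = (-0.054808, 0.021930), k2 = (-0.064648, 0.028464), k3 = (-0.064068, 0.028573), k4 = (-0.072279, 0.035457); V <- V + (h/6)(k1 + 2k2 + 2k3 + k4): V^p = -0.7714, V^q = -0.1155
step 2: k1 = (-0.072278, 0.035457), k2 = (-0.078662, 0.042718), k3 = (-0.077793, 0.042825), k4 = (-0.081853, 0.050472); V <- V + (h/6)(k1 + 2k2 + 2k3 + k4): V^p = -0.7973, V^q = -0.1012
step 3: k1 = (-0.081850, 0.050473), k2 = (-0.083373, 0.058526), k3 = (-0.082167, 0.058594), k4 = (-0.080617, 0.067005); V <- V + (h/6)(k1 + 2k2 + 2k3 + k4): V^p = -0.8247, V^q = -0.0817

Answer: V^p = -0.8247, V^q = -0.0817


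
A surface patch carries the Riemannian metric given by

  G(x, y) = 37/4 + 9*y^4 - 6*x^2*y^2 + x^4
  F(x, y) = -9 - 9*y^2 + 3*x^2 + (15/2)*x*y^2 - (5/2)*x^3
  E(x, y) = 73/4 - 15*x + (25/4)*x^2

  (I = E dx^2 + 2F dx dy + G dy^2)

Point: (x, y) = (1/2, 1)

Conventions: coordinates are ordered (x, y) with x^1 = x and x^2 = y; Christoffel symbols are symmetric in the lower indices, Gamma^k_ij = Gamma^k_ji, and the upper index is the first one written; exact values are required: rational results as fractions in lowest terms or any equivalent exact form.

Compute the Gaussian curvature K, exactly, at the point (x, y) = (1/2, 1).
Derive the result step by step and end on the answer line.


E = 197/16, F = -221/16, G = 269/16, EG - F^2 = 519/32 at the point
E_x = -35/4, E_y = 0, F_x = 69/8, F_y = -21/2, G_x = -11/2, G_y = 33
E_yy = 0, F_xy = 15, G_xx = -9
The intrinsic route: Brioschi's K = (det M1 - det M2)/(EG - F^2)^2.
M1 = [[-E_yy/2 + F_xy - G_xx/2, E_x/2, F_x - E_y/2], [F_y - G_x/2, E, F], [G_y/2, F, G]] = [[39/2, -35/8, 69/8], [-31/4, 197/16, -221/16], [33/2, -221/16, 269/16]]; det M1 = -21923/256
M2 = [[0, E_y/2, G_x/2], [E_y/2, E, F], [G_x/2, F, G]] = [[0, 0, -11/4], [0, 197/16, -221/16], [-11/4, -221/16, 269/16]]; det M2 = -23837/256
det M1 - det M2 = 957/128; K = 957/128 / (519/32)^2 = 2552/89787

Answer: K = 2552/89787


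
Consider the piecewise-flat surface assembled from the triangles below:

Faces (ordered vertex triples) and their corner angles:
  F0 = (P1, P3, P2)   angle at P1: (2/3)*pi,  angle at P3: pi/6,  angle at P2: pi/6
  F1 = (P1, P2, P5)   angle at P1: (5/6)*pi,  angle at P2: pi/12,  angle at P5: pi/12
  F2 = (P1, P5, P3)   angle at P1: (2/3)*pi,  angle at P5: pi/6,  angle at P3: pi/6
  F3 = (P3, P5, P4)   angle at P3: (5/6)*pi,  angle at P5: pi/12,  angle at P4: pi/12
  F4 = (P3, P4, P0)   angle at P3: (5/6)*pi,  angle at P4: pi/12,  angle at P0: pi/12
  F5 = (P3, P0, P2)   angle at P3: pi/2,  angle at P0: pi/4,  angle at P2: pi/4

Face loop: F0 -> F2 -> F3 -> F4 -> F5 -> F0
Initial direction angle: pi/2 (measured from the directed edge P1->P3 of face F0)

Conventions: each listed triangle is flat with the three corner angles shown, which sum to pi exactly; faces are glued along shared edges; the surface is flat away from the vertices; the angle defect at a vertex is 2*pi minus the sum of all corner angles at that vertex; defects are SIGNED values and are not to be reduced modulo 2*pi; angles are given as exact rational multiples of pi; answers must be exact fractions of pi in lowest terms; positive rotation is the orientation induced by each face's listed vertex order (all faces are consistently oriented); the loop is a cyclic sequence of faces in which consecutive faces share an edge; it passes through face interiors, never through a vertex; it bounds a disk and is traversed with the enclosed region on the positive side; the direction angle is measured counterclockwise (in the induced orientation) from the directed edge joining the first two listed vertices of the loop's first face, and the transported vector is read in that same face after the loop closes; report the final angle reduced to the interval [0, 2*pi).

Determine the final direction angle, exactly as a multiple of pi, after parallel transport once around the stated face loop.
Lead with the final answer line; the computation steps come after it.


Answer: final direction angle = 0

enclosed vertex P3: corner angles sum to (5/2)*pi, defect = 2*pi - (5/2)*pi = -pi/2
adding the enclosed defects to the starting angle (mod 2*pi, induced orientation) gives the holonomy
final angle = pi/2 - pi/2 = 0 (mod 2*pi)


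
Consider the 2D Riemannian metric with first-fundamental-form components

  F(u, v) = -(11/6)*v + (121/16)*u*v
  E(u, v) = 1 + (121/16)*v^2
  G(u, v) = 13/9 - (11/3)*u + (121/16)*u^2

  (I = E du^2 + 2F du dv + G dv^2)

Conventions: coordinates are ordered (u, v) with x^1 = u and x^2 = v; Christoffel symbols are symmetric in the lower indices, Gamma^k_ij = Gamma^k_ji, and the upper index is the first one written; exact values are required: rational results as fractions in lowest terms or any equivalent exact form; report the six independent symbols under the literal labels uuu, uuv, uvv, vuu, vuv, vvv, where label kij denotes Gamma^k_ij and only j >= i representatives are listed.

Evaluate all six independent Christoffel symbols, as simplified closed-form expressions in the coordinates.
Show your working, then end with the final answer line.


E = 1 + (121/16)*v^2; F = -(11/6)*v + (121/16)*u*v; G = 13/9 - (11/3)*u + (121/16)*u^2
Gamma^k_ij = (1/2) g^{kl} (d_i g_jl + d_j g_il - d_l g_ij), with g^inv = (1/(EG-F^2)) [[G, -F], [-F, E]]
first partials: E_u = 0, E_v = (121/8)*v, F_u = (121/16)*v, F_v = -11/6 + (121/16)*u, G_u = -11/3 + (121/8)*u, G_v = 0
D = EG - F^2 = 13/9 - (11/3)*u + (121/16)*v^2 + (121/16)*u^2
expanded: Gamma^u_uu = (G E_u - 2F F_u + F E_v)/(2D), Gamma^u_uv = (G E_v - F G_u)/(2D), Gamma^u_vv = (2G F_v - G G_u - F G_v)/(2D), Gamma^v_uu = (2E F_u - E E_v - F E_u)/(2D), Gamma^v_uv = (E G_u - F E_v)/(2D), Gamma^v_vv = (E G_v - 2F F_v + F G_u)/(2D); substitute and cancel common factors

Answer: Gamma_uuu = 0, Gamma_uuv = 1089*v/(1089*u^2 - 528*u + 1089*v^2 + 208), Gamma_uvv = 0, Gamma_vuu = 0, Gamma_vuv = (1089*u - 264)/(1089*u^2 - 528*u + 1089*v^2 + 208), Gamma_vvv = 0


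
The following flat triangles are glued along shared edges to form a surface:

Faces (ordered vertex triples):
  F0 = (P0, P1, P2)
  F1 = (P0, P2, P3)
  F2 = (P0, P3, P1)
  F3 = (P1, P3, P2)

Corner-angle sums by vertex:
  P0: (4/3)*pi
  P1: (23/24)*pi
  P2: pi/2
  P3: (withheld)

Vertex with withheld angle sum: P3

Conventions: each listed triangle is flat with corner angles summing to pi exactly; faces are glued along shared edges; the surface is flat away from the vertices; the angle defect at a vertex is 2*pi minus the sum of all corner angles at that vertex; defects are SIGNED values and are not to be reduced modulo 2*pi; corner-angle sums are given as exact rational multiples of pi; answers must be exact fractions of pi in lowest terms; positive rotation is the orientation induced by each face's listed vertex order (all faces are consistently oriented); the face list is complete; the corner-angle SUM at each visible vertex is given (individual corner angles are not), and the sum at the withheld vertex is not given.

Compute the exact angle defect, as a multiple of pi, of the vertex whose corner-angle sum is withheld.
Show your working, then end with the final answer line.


V = 4, E = 6, F = 4; chi = V - E + F = 2
Gauss-Bonnet: total defect = 2*pi*chi = 4*pi; visible defects sum to (77/24)*pi

Answer: defect(P3) = (19/24)*pi


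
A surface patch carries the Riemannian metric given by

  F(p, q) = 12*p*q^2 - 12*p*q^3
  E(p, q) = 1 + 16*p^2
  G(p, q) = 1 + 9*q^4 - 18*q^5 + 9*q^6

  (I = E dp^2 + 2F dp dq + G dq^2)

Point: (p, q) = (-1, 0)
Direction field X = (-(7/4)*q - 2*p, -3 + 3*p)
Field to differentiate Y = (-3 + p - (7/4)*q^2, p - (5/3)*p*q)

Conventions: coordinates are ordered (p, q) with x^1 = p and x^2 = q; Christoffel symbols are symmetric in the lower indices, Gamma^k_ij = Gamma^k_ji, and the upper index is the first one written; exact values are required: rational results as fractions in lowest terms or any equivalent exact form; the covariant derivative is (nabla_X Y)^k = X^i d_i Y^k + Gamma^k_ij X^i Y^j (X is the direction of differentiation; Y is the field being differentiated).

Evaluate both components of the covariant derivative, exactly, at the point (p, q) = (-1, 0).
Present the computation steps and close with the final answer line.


E = 17, F = 0, G = 1 at the point
E_p = -32, E_q = 0, F_p = 0, F_q = 0, G_p = 0, G_q = 0
EG - F^2 = 17;  g^inv = (1/17) * [[1, 0], [0, 17]]
first-kind symbols [ij,l] = (1/2)(d_i g_jl + d_j g_il - d_l g_ij): [pp,p] = E_p/2 = -16, [pp,q] = F_p - E_q/2 = 0, [pq,p] = E_q/2 = 0, [pq,q] = G_p/2 = 0, [qq,p] = F_q - G_p/2 = 0, [qq,q] = G_q/2 = 0
Gamma^p_ij = (G*[ij,p] - F*[ij,q])/(EG - F^2), Gamma^q_ij = (E*[ij,q] - F*[ij,p])/(EG - F^2)
Gamma_ppp = -16/17, Gamma_ppq = 0, Gamma_pqq = 0, Gamma_qpp = 0, Gamma_qpq = 0, Gamma_qqq = 0
X = (2, -6), Y = (-4, -1) at the point

Answer: (nabla_X Y)^p = 162/17, (nabla_X Y)^q = -8


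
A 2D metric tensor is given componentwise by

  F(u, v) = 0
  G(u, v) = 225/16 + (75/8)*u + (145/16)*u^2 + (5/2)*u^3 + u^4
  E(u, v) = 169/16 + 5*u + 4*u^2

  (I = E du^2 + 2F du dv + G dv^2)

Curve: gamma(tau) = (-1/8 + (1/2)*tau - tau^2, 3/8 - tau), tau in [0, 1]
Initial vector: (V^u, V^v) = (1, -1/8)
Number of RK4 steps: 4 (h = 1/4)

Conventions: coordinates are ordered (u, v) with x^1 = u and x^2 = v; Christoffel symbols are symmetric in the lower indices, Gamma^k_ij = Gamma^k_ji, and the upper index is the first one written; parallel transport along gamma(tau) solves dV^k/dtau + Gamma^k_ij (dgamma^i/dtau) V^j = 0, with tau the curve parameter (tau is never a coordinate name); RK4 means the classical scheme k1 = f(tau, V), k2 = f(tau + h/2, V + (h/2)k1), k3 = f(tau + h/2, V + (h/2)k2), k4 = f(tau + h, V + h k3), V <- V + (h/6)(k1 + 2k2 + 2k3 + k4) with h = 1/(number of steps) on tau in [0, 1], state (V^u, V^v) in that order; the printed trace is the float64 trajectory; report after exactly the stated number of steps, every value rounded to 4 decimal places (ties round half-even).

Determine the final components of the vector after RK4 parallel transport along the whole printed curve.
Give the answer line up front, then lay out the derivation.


Answer: V^u = 1.0568, V^v = 0.1160

gamma'(tau) = (1/2 - 2*tau, -1); f(tau, V)^k = -Gamma^k_ij(gamma(tau)) gamma'^i(tau) V^j; h = 1/4; intermediate values shown to 6 dp
curve data and Christoffel symbols at the stage parameters:
  tau = 0.000000: gamma = (-0.125000, 0.375000), gamma' = (0.500000, -1.000000); Gamma_uuu = 0.200000, Gamma_uuv = 0.000000, Gamma_uvv = -0.360938, Gamma_vuu = 0.000000, Gamma_vuv = 0.277056, Gamma_vvv = 0.000000
  tau = 0.125000: gamma = (-0.078125, 0.250000), gamma' = (0.250000, -1.000000); Gamma_uuu = 0.214539, Gamma_uuv = 0.000000, Gamma_uvv = -0.392440, Gamma_vuu = 0.000000, Gamma_vuv = 0.298966, Gamma_vvv = 0.000000
  tau = 0.250000: gamma = (-0.062500, 0.125000), gamma' = (0.000000, -1.000000); Gamma_uuu = 0.219178, Gamma_uuv = 0.000000, Gamma_uvv = -0.402825, Gamma_vuu = 0.000000, Gamma_vuv = 0.306057, Gamma_vvv = 0.000000
  tau = 0.375000: gamma = (-0.078125, 0.000000), gamma' = (-0.250000, -1.000000); Gamma_uuu = 0.214539, Gamma_uuv = 0.000000, Gamma_uvv = -0.392440, Gamma_vuu = 0.000000, Gamma_vuv = 0.298966, Gamma_vvv = 0.000000
  tau = 0.500000: gamma = (-0.125000, -0.125000), gamma' = (-0.500000, -1.000000); Gamma_uuu = 0.200000, Gamma_uuv = 0.000000, Gamma_uvv = -0.360938, Gamma_vuu = 0.000000, Gamma_vuv = 0.277056, Gamma_vvv = 0.000000
  tau = 0.625000: gamma = (-0.203125, -0.250000), gamma' = (-0.750000, -1.000000); Gamma_uuu = 0.173756, Gamma_uuv = 0.000000, Gamma_uvv = -0.307318, Gamma_vuu = 0.000000, Gamma_vuv = 0.238526, Gamma_vvv = 0.000000
  tau = 0.750000: gamma = (-0.312500, -0.375000), gamma' = (-1.000000, -1.000000); Gamma_uuu = 0.133111, Gamma_uuv = 0.000000, Gamma_uvv = -0.230085, Gamma_vuu = 0.000000, Gamma_vuv = 0.180791, Gamma_vvv = 0.000000
  tau = 0.875000: gamma = (-0.453125, -0.500000), gamma' = (-1.250000, -1.000000); Gamma_uuu = 0.075399, Gamma_uuv = 0.000000, Gamma_uvv = -0.127760, Gamma_vuu = 0.000000, Gamma_vuv = 0.101434, Gamma_vvv = 0.000000
  tau = 1.000000: gamma = (-0.625000, -0.625000), gamma' = (-1.500000, -1.000000); Gamma_uuu = 0.000000, Gamma_uuv = 0.000000, Gamma_uvv = 0.000000, Gamma_vuu = 0.000000, Gamma_vuv = 0.000000, Gamma_vvv = 0.000000
step 0: V^u = 1.0000, V^v = -0.1250
step 1: k1 = (-0.054883, 0.294372), k2 = (-0.018652, 0.303507), k3 = (-0.019343, 0.304776), k4 = (0.019660, 0.304577); V <- V + (h/6)(k1 + 2k2 + 2k3 + k4): V^u = 0.9954, V^v = -0.0494
step 2: k1 = (0.019881, 0.304639), k2 = (0.057944, 0.297481), k3 = (0.058550, 0.298836), k4 = (0.091849, 0.283340); V <- V + (h/6)(k1 + 2k2 + 2k3 + k4): V^u = 1.0097, V^v = 0.0248
step 3: k1 = (0.092008, 0.283193), k2 = (0.114571, 0.254366), k3 = (0.116046, 0.254394), k4 = (0.117920, 0.203784); V <- V + (h/6)(k1 + 2k2 + 2k3 + k4): V^u = 1.0377, V^v = 0.0875
step 4: k1 = (0.117991, 0.203430), k2 = (0.084760, 0.121075), k3 = (0.085684, 0.119348), k4 = (0.000000, 0.000000); V <- V + (h/6)(k1 + 2k2 + 2k3 + k4): V^u = 1.0568, V^v = 0.1160
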